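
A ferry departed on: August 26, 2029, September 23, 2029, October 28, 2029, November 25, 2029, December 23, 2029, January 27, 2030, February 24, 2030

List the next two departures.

These are Sundays at 28- or 35-day spacing (28, 35, 28, 28, 35, 28).
The pattern: 4th Sunday of the month.
March 2030 — 4th Sunday is March 24, 2030.
April 2030 — 4th Sunday is April 28, 2030.

March 24, 2030; April 28, 2030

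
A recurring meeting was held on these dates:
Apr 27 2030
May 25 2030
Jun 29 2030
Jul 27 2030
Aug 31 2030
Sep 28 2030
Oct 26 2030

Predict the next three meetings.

Nov 30 2030, Dec 28 2030, Jan 25 2031

Every date is a Saturday; gaps 28, 35, 28, 35, 28, 28 days.
Each is the last Saturday of its month (at least one falls on the 29th or later, ruling out '4th Saturday').
November 2030 ends with Saturday Nov 30 2030.
December 2030 ends with Saturday Dec 28 2030.
January 2031 ends with Saturday Jan 25 2031.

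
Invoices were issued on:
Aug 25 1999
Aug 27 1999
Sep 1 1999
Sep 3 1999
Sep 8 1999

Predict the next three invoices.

Sep 10 1999, Sep 15 1999, Sep 17 1999

Every event lands on a Wednesday or Friday (gaps cycle 2, 5, 2, 5).
So the schedule is: every Wednesday and Friday.
The following Friday is Sep 10 1999.
Next Wednesday: Sep 15 1999.
The following Friday is Sep 17 1999.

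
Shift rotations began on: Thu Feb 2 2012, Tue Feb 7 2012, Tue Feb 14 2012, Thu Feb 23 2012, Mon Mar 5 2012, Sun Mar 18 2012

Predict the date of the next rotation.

Mon Apr 2 2012

Gaps: 5, 7, 9, 11, 13 days — each gap is 2 larger than the previous one.
Next gap: 15 days. Sun Mar 18 2012 + 15 days = Mon Apr 2 2012.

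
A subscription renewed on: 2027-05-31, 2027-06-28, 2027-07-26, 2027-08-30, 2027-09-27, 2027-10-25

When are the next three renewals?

2027-11-29, 2027-12-27, 2028-01-31

These are Mondays with 28, 28, 35, 28, 28-day gaps.
Each is the final Monday of its month — 2027-05-31 is past the 28th, so '4th Monday' doesn't fit.
Last Monday of November 2027: 2027-11-29.
Last Monday of December 2027: 2027-12-27.
January 2028 ends with Monday 2028-01-31.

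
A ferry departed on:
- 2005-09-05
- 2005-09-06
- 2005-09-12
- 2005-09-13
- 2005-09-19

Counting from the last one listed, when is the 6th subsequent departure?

Every event lands on a Monday or Tuesday (gaps cycle 1, 6, 1, 6).
So the schedule is: every Monday and Tuesday.
The following Tuesday is 2005-09-20.
The following Monday is 2005-09-26.
The following Tuesday is 2005-09-27.
Next Monday: 2005-10-03.
The following Tuesday is 2005-10-04.
Next Monday: 2005-10-10.

2005-10-10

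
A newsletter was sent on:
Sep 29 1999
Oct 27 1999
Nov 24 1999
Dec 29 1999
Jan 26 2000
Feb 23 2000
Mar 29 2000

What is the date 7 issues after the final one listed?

Oct 25 2000

These are Wednesdays with 28, 28, 35, 28, 28, 35-day gaps.
Each is the final Wednesday of its month — Sep 29 1999 is past the 28th, so '4th Wednesday' doesn't fit.
Last Wednesday of April 2000: Apr 26 2000.
Last Wednesday of May 2000: May 31 2000.
June 2000 ends with Wednesday Jun 28 2000.
July 2000 ends with Wednesday Jul 26 2000.
August 2000 ends with Wednesday Aug 30 2000.
Last Wednesday of September 2000: Sep 27 2000.
October 2000 ends with Wednesday Oct 25 2000.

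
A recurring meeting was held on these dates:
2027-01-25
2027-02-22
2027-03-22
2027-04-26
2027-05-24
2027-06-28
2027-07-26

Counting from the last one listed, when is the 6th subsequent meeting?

All dates are Mondays, 28, 28, 35, 28, 35, 28 days apart.
Specifically, the 4th Monday of each month.
4th Monday of August 2027: 2027-08-23.
4th Monday of September 2027: 2027-09-27.
October 2027 — 4th Monday is 2027-10-25.
November 2027 — 4th Monday is 2027-11-22.
4th Monday of December 2027: 2027-12-27.
4th Monday of January 2028: 2028-01-24.

2028-01-24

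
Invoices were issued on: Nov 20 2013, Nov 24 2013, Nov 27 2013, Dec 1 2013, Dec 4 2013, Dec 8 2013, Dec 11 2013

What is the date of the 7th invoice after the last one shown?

Every event lands on a Wednesday or Sunday (gaps cycle 4, 3, 4, 3, 4, 3).
So the schedule is: every Wednesday and Sunday.
Next Sunday: Dec 15 2013.
The following Wednesday is Dec 18 2013.
Next Sunday: Dec 22 2013.
Next Wednesday: Dec 25 2013.
The following Sunday is Dec 29 2013.
Next Wednesday: Jan 1 2014.
Next Sunday: Jan 5 2014.

Jan 5 2014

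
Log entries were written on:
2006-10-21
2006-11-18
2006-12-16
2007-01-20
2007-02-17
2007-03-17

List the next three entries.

All dates are Saturdays, 28, 28, 35, 28, 28 days apart.
Specifically, the 3rd Saturday of each month.
3rd Saturday of April 2007: 2007-04-21.
May 2007 — 3rd Saturday is 2007-05-19.
3rd Saturday of June 2007: 2007-06-16.

2007-04-21, 2007-05-19, 2007-06-16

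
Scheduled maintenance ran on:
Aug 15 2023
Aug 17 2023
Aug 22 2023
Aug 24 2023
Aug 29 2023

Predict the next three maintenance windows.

Aug 31 2023, Sep 5 2023, Sep 7 2023

Every event lands on a Tuesday or Thursday (gaps cycle 2, 5, 2, 5).
So the schedule is: every Tuesday and Thursday.
The following Thursday is Aug 31 2023.
The following Tuesday is Sep 5 2023.
Next Thursday: Sep 7 2023.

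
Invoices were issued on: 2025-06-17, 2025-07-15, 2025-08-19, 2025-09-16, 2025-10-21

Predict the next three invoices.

2025-11-18, 2025-12-16, 2026-01-20

All dates are Tuesdays, 28, 35, 28, 35 days apart.
Specifically, the 3rd Tuesday of each month.
November 2025 — 3rd Tuesday is 2025-11-18.
3rd Tuesday of December 2025: 2025-12-16.
January 2026 — 3rd Tuesday is 2026-01-20.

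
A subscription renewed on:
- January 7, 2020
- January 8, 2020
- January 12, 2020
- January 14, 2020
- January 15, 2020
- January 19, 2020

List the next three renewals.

Every event lands on a Tuesday or Wednesday or Sunday (gaps cycle 1, 4, 2, 1, 4).
So the schedule is: every Tuesday, Wednesday and Sunday.
Next Tuesday: January 21, 2020.
Next Wednesday: January 22, 2020.
Next Sunday: January 26, 2020.

January 21, 2020; January 22, 2020; January 26, 2020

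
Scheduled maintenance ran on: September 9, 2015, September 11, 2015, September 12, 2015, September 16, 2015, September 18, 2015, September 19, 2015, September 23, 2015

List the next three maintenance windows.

Gaps: 2, 1, 4, 2, 1, 4 days — not constant, but cyclic with period 3.
The events fall on every Wednesday, Friday and Saturday.
The following Friday is September 25, 2015.
Next Saturday: September 26, 2015.
The following Wednesday is September 30, 2015.

September 25, 2015; September 26, 2015; September 30, 2015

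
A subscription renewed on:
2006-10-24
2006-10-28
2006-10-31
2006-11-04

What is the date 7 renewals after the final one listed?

2006-11-28

Gaps: 4, 3, 4 days — not constant, but cyclic with period 2.
The events fall on every Tuesday and Saturday.
Next Tuesday: 2006-11-07.
Next Saturday: 2006-11-11.
Next Tuesday: 2006-11-14.
The following Saturday is 2006-11-18.
The following Tuesday is 2006-11-21.
The following Saturday is 2006-11-25.
Next Tuesday: 2006-11-28.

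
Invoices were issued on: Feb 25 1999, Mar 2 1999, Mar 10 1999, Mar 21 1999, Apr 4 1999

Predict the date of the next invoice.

The spacing grows by 3 each time: 5, 8, 11, 14 days.
Next gap: 17 days. Apr 4 1999 + 17 days = Apr 21 1999.

Apr 21 1999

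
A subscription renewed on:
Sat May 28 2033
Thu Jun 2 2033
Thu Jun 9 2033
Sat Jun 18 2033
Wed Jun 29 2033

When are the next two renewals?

Tue Jul 12 2033, Wed Jul 27 2033

Gaps: 5, 7, 9, 11 days — each gap is 2 larger than the previous one.
Next gap: 13 days. Wed Jun 29 2033 + 13 days = Tue Jul 12 2033.
Next gap: 15 days. Tue Jul 12 2033 + 15 days = Wed Jul 27 2033.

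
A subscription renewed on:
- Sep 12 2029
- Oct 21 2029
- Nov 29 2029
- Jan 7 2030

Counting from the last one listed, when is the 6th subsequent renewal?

Aug 29 2030

Every event comes 39 days after the last (39, 39, 39).
Jan 7 2030 + 39 days = Feb 15 2030.
Feb 15 2030 + 39 days = Mar 26 2030.
Mar 26 2030 + 39 days = May 4 2030.
May 4 2030 + 39 days = Jun 12 2030.
Jun 12 2030 + 39 days = Jul 21 2030.
Jul 21 2030 + 39 days = Aug 29 2030.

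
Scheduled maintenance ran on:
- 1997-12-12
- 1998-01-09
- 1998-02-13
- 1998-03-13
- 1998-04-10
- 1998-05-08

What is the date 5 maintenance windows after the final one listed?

1998-10-09

Gaps: 28, 35, 28, 28, 28 days — a mix of 28 and 35. Every date is a Friday.
Each is the 2nd Friday of its month.
2nd Friday of June 1998: 1998-06-12.
July 1998 — 2nd Friday is 1998-07-10.
2nd Friday of August 1998: 1998-08-14.
September 1998 — 2nd Friday is 1998-09-11.
October 1998 — 2nd Friday is 1998-10-09.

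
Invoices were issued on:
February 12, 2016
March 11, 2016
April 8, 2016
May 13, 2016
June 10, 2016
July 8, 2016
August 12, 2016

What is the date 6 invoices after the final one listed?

These are Fridays at 28- or 35-day spacing (28, 28, 35, 28, 28, 35).
The pattern: 2nd Friday of the month.
September 2016 — 2nd Friday is September 9, 2016.
2nd Friday of October 2016: October 14, 2016.
2nd Friday of November 2016: November 11, 2016.
December 2016 — 2nd Friday is December 9, 2016.
January 2017 — 2nd Friday is January 13, 2017.
February 2017 — 2nd Friday is February 10, 2017.

February 10, 2017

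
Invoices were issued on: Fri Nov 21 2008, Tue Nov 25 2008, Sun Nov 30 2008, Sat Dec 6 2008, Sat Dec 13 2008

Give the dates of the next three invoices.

Sun Dec 21 2008, Tue Dec 30 2008, Fri Jan 9 2009

Intervals are 4, 5, 6, 7 days — an arithmetic progression with common difference 1.
Next gap: 8 days. Sat Dec 13 2008 + 8 days = Sun Dec 21 2008.
Next gap: 9 days. Sun Dec 21 2008 + 9 days = Tue Dec 30 2008.
Next gap: 10 days. Tue Dec 30 2008 + 10 days = Fri Jan 9 2009.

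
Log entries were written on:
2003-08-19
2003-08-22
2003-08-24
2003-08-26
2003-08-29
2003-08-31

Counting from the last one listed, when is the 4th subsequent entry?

The gap pattern 3, 2, 2, 3, 2 repeats every 3 events.
These are the Tuesdays, Fridays and Sundays of each week.
The following Tuesday is 2003-09-02.
Next Friday: 2003-09-05.
The following Sunday is 2003-09-07.
Next Tuesday: 2003-09-09.

2003-09-09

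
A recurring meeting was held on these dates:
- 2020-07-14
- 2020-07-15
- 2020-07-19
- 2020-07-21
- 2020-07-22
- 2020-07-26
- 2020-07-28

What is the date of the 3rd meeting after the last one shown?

The gap pattern 1, 4, 2, 1, 4, 2 repeats every 3 events.
These are the Tuesdays, Wednesdays and Sundays of each week.
Next Wednesday: 2020-07-29.
Next Sunday: 2020-08-02.
The following Tuesday is 2020-08-04.

2020-08-04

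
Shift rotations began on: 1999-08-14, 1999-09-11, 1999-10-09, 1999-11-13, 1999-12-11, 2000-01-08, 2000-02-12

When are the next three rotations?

All dates are Saturdays, 28, 28, 35, 28, 28, 35 days apart.
Specifically, the 2nd Saturday of each month.
March 2000 — 2nd Saturday is 2000-03-11.
April 2000 — 2nd Saturday is 2000-04-08.
2nd Saturday of May 2000: 2000-05-13.

2000-03-11, 2000-04-08, 2000-05-13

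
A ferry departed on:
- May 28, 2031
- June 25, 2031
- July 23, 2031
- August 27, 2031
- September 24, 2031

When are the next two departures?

October 22, 2031; November 26, 2031

These are Wednesdays at 28- or 35-day spacing (28, 28, 35, 28).
The pattern: 4th Wednesday of the month.
4th Wednesday of October 2031: October 22, 2031.
4th Wednesday of November 2031: November 26, 2031.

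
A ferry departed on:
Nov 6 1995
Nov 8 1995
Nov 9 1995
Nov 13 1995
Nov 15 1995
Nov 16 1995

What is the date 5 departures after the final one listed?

Nov 29 1995

Every event lands on a Monday or Wednesday or Thursday (gaps cycle 2, 1, 4, 2, 1).
So the schedule is: every Monday, Wednesday and Thursday.
Next Monday: Nov 20 1995.
The following Wednesday is Nov 22 1995.
Next Thursday: Nov 23 1995.
The following Monday is Nov 27 1995.
Next Wednesday: Nov 29 1995.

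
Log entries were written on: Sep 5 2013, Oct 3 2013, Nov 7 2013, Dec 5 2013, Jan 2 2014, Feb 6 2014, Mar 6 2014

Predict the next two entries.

Apr 3 2014, May 1 2014

These are Thursdays at 28- or 35-day spacing (28, 35, 28, 28, 35, 28).
The pattern: 1st Thursday of the month.
1st Thursday of April 2014: Apr 3 2014.
May 2014 — 1st Thursday is May 1 2014.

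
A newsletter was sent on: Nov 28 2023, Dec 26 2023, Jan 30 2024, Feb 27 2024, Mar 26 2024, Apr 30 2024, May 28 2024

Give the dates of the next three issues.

All Tuesdays; the gaps (28, 35, 28, 28, 35, 28) vary with month length.
This is the last Tuesday of each month.
Last Tuesday of June 2024: Jun 25 2024.
Last Tuesday of July 2024: Jul 30 2024.
August 2024 ends with Tuesday Aug 27 2024.

Jun 25 2024, Jul 30 2024, Aug 27 2024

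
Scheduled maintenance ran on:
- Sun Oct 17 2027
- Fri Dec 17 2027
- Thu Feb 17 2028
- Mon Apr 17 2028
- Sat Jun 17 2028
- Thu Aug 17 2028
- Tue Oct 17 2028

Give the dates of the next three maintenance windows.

Sun Dec 17 2028, Sat Feb 17 2029, Tue Apr 17 2029

Each date is the 17th; the gaps (61, 62, 60, 61, 61, 61) track the month lengths.
The rule is the 17th of every 2 months.
Next: December 2028 → Sun Dec 17 2028.
Next: February 2029 → Sat Feb 17 2029.
April 2029: Tue Apr 17 2029.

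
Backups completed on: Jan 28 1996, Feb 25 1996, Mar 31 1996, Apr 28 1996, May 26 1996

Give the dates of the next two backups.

Every date is a Sunday; gaps 28, 35, 28, 28 days.
Each is the last Sunday of its month (at least one falls on the 29th or later, ruling out '4th Sunday').
June 1996 ends with Sunday Jun 30 1996.
Last Sunday of July 1996: Jul 28 1996.

Jun 30 1996, Jul 28 1996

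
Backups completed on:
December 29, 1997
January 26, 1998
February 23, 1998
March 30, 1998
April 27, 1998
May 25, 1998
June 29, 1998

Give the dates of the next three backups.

July 27, 1998; August 31, 1998; September 28, 1998

All Mondays; the gaps (28, 28, 35, 28, 28, 35) vary with month length.
This is the last Monday of each month.
July 1998 ends with Monday July 27, 1998.
Last Monday of August 1998: August 31, 1998.
September 1998 ends with Monday September 28, 1998.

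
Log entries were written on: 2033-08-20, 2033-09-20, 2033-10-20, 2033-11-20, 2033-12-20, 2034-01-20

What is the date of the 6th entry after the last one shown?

2034-07-20

Each date is the 20th; the gaps (31, 30, 31, 30, 31) track the month lengths.
The rule is the 20th of each month.
February 2034: 2034-02-20.
March 2034: 2034-03-20.
April 2034: 2034-04-20.
Next: May 2034 → 2034-05-20.
June 2034: 2034-06-20.
Next: July 2034 → 2034-07-20.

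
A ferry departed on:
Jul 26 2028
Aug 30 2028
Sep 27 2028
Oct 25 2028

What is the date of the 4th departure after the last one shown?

Every date is a Wednesday; gaps 35, 28, 28 days.
Each is the last Wednesday of its month (at least one falls on the 29th or later, ruling out '4th Wednesday').
November 2028 ends with Wednesday Nov 29 2028.
December 2028 ends with Wednesday Dec 27 2028.
Last Wednesday of January 2029: Jan 31 2029.
Last Wednesday of February 2029: Feb 28 2029.

Feb 28 2029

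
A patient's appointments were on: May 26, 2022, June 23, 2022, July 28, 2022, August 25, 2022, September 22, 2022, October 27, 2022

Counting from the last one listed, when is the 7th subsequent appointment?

All dates are Thursdays, 28, 35, 28, 28, 35 days apart.
Specifically, the 4th Thursday of each month.
November 2022 — 4th Thursday is November 24, 2022.
4th Thursday of December 2022: December 22, 2022.
4th Thursday of January 2023: January 26, 2023.
4th Thursday of February 2023: February 23, 2023.
March 2023 — 4th Thursday is March 23, 2023.
4th Thursday of April 2023: April 27, 2023.
May 2023 — 4th Thursday is May 25, 2023.

May 25, 2023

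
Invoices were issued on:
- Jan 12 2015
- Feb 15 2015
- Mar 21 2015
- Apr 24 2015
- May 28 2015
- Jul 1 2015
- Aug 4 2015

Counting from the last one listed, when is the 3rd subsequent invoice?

The spacing is 34, 34, 34, 34, 34, 34 days — always 34 days.
Aug 4 2015 + 34 days = Sep 7 2015.
Sep 7 2015 + 34 days = Oct 11 2015.
Oct 11 2015 + 34 days = Nov 14 2015.

Nov 14 2015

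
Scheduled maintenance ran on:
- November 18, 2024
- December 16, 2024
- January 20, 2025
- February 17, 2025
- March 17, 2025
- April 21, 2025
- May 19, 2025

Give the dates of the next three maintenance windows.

Gaps: 28, 35, 28, 28, 35, 28 days — a mix of 28 and 35. Every date is a Monday.
Each is the 3rd Monday of its month.
3rd Monday of June 2025: June 16, 2025.
July 2025 — 3rd Monday is July 21, 2025.
August 2025 — 3rd Monday is August 18, 2025.

June 16, 2025; July 21, 2025; August 18, 2025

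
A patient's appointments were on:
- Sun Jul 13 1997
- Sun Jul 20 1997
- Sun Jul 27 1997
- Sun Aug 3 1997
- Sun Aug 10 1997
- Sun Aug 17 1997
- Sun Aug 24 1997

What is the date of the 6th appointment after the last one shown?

Gaps between consecutive events: 7, 7, 7, 7, 7, 7 days — a constant 7-day interval.
Sun Aug 24 1997 + 7 days = Sun Aug 31 1997.
Sun Aug 31 1997 + 7 days = Sun Sep 7 1997.
Sun Sep 7 1997 + 7 days = Sun Sep 14 1997.
Sun Sep 14 1997 + 7 days = Sun Sep 21 1997.
Sun Sep 21 1997 + 7 days = Sun Sep 28 1997.
Sun Sep 28 1997 + 7 days = Sun Oct 5 1997.

Sun Oct 5 1997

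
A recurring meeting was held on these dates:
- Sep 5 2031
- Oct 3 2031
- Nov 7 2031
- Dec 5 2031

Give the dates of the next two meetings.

These are Fridays at 28- or 35-day spacing (28, 35, 28).
The pattern: 1st Friday of the month.
1st Friday of January 2032: Jan 2 2032.
1st Friday of February 2032: Feb 6 2032.

Jan 2 2032, Feb 6 2032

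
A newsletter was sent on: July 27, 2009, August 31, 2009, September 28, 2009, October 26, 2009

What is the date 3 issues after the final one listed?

All Mondays; the gaps (35, 28, 28) vary with month length.
This is the last Monday of each month.
Last Monday of November 2009: November 30, 2009.
December 2009 ends with Monday December 28, 2009.
Last Monday of January 2010: January 25, 2010.

January 25, 2010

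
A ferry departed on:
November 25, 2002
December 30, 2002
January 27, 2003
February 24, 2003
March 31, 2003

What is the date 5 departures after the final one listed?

August 25, 2003

Every date is a Monday; gaps 35, 28, 28, 35 days.
Each is the last Monday of its month (at least one falls on the 29th or later, ruling out '4th Monday').
April 2003 ends with Monday April 28, 2003.
Last Monday of May 2003: May 26, 2003.
June 2003 ends with Monday June 30, 2003.
Last Monday of July 2003: July 28, 2003.
Last Monday of August 2003: August 25, 2003.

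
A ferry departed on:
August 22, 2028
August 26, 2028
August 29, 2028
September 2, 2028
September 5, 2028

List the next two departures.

Every event lands on a Tuesday or Saturday (gaps cycle 4, 3, 4, 3).
So the schedule is: every Tuesday and Saturday.
The following Saturday is September 9, 2028.
Next Tuesday: September 12, 2028.

September 9, 2028; September 12, 2028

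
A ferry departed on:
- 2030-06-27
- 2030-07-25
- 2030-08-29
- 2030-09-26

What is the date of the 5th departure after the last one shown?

2031-02-27

All Thursdays; the gaps (28, 35, 28) vary with month length.
This is the last Thursday of each month.
Last Thursday of October 2030: 2030-10-31.
Last Thursday of November 2030: 2030-11-28.
Last Thursday of December 2030: 2030-12-26.
January 2031 ends with Thursday 2031-01-30.
February 2031 ends with Thursday 2031-02-27.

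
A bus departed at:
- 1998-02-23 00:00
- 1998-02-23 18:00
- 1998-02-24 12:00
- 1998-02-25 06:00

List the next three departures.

The interval is a steady 18 hours (18, 18, 18).
1998-02-25 06:00 + 18 h = 1998-02-26 00:00.
1998-02-26 00:00 + 18 h = 1998-02-26 18:00.
1998-02-26 18:00 + 18 h = 1998-02-27 12:00.

1998-02-26 00:00, 1998-02-26 18:00, 1998-02-27 12:00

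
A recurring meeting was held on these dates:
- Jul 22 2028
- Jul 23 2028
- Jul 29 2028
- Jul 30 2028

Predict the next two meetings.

The gap pattern 1, 6, 1 repeats every 2 events.
These are the Saturdays and Sundays of each week.
The following Saturday is Aug 5 2028.
The following Sunday is Aug 6 2028.

Aug 5 2028, Aug 6 2028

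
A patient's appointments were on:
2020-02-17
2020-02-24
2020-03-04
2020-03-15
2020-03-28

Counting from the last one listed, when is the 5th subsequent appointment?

2020-07-01

Gaps: 7, 9, 11, 13 days — each gap is 2 larger than the previous one.
Next gap: 15 days. 2020-03-28 + 15 days = 2020-04-12.
Next gap: 17 days. 2020-04-12 + 17 days = 2020-04-29.
Next gap: 19 days. 2020-04-29 + 19 days = 2020-05-18.
Next gap: 21 days. 2020-05-18 + 21 days = 2020-06-08.
Next gap: 23 days. 2020-06-08 + 23 days = 2020-07-01.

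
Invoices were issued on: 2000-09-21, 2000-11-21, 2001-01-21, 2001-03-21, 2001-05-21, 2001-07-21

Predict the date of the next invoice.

Each date is the 21st; the gaps (61, 61, 59, 61, 61) track the month lengths.
The rule is the 21st of every 2 months.
September 2001: 2001-09-21.

2001-09-21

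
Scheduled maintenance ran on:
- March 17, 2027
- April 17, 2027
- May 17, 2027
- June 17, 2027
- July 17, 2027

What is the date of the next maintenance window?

August 17, 2027

Each date is the 17th; the gaps (31, 30, 31, 30) track the month lengths.
The rule is the 17th of each month.
August 2027: August 17, 2027.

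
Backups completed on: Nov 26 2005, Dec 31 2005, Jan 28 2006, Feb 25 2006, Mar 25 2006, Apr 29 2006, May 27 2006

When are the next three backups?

Jun 24 2006, Jul 29 2006, Aug 26 2006

These are Saturdays with 35, 28, 28, 28, 35, 28-day gaps.
Each is the final Saturday of its month — Dec 31 2005 is past the 28th, so '4th Saturday' doesn't fit.
June 2006 ends with Saturday Jun 24 2006.
July 2006 ends with Saturday Jul 29 2006.
August 2006 ends with Saturday Aug 26 2006.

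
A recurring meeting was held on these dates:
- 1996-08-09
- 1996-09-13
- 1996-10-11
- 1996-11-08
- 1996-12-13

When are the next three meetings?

These are Fridays at 28- or 35-day spacing (35, 28, 28, 35).
The pattern: 2nd Friday of the month.
January 1997 — 2nd Friday is 1997-01-10.
February 1997 — 2nd Friday is 1997-02-14.
2nd Friday of March 1997: 1997-03-14.

1997-01-10, 1997-02-14, 1997-03-14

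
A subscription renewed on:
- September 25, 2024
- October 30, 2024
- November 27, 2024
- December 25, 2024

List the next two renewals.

January 29, 2025; February 26, 2025

All Wednesdays; the gaps (35, 28, 28) vary with month length.
This is the last Wednesday of each month.
Last Wednesday of January 2025: January 29, 2025.
February 2025 ends with Wednesday February 26, 2025.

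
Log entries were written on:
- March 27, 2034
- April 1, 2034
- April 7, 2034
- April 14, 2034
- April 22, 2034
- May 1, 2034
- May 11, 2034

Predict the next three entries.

May 22, 2034; June 3, 2034; June 16, 2034

Gaps: 5, 6, 7, 8, 9, 10 days — each gap is 1 larger than the previous one.
Next gap: 11 days. May 11, 2034 + 11 days = May 22, 2034.
Next gap: 12 days. May 22, 2034 + 12 days = June 3, 2034.
Next gap: 13 days. June 3, 2034 + 13 days = June 16, 2034.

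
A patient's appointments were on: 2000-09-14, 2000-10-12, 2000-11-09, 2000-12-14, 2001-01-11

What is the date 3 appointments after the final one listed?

2001-04-12

Gaps: 28, 28, 35, 28 days — a mix of 28 and 35. Every date is a Thursday.
Each is the 2nd Thursday of its month.
February 2001 — 2nd Thursday is 2001-02-08.
March 2001 — 2nd Thursday is 2001-03-08.
2nd Thursday of April 2001: 2001-04-12.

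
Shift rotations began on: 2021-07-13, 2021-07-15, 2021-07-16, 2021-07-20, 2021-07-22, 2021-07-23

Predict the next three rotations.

Gaps: 2, 1, 4, 2, 1 days — not constant, but cyclic with period 3.
The events fall on every Tuesday, Thursday and Friday.
The following Tuesday is 2021-07-27.
Next Thursday: 2021-07-29.
The following Friday is 2021-07-30.

2021-07-27, 2021-07-29, 2021-07-30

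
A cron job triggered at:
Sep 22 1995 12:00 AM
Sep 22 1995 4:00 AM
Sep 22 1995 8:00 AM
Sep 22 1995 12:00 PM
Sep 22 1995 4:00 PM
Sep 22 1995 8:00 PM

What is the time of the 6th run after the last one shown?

The interval is a steady 4 hours (4, 4, 4, 4, 4).
Sep 22 1995 8:00 PM + 4 h = Sep 23 1995 12:00 AM.
Sep 23 1995 12:00 AM + 4 h = Sep 23 1995 4:00 AM.
Sep 23 1995 4:00 AM + 4 h = Sep 23 1995 8:00 AM.
Sep 23 1995 8:00 AM + 4 h = Sep 23 1995 12:00 PM.
Sep 23 1995 12:00 PM + 4 h = Sep 23 1995 4:00 PM.
Sep 23 1995 4:00 PM + 4 h = Sep 23 1995 8:00 PM.

Sep 23 1995 8:00 PM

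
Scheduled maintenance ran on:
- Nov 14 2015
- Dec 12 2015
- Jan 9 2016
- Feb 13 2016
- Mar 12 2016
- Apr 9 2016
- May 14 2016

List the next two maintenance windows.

Jun 11 2016, Jul 9 2016

All dates are Saturdays, 28, 28, 35, 28, 28, 35 days apart.
Specifically, the 2nd Saturday of each month.
June 2016 — 2nd Saturday is Jun 11 2016.
2nd Saturday of July 2016: Jul 9 2016.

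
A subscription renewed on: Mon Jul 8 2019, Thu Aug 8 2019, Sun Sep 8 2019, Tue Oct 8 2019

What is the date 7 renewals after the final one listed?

Each date is the 8th; the gaps (31, 31, 30) track the month lengths.
The rule is the 8th of each month.
November 2019: Fri Nov 8 2019.
Next: December 2019 → Sun Dec 8 2019.
January 2020: Wed Jan 8 2020.
February 2020: Sat Feb 8 2020.
Next: March 2020 → Sun Mar 8 2020.
Next: April 2020 → Wed Apr 8 2020.
May 2020: Fri May 8 2020.

Fri May 8 2020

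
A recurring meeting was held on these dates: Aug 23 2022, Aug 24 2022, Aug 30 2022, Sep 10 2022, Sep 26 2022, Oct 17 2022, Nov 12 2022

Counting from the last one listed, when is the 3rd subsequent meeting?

Feb 28 2023

Gaps: 1, 6, 11, 16, 21, 26 days — each gap is 5 larger than the previous one.
Next gap: 31 days. Nov 12 2022 + 31 days = Dec 13 2022.
Next gap: 36 days. Dec 13 2022 + 36 days = Jan 18 2023.
Next gap: 41 days. Jan 18 2023 + 41 days = Feb 28 2023.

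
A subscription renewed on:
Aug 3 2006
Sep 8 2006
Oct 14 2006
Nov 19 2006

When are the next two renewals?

Gaps between consecutive events: 36, 36, 36 days — a constant 36-day interval.
Nov 19 2006 + 36 days = Dec 25 2006.
Dec 25 2006 + 36 days = Jan 30 2007.

Dec 25 2006, Jan 30 2007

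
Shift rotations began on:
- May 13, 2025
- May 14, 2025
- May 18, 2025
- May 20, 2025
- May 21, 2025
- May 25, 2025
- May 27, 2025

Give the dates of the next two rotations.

May 28, 2025; June 1, 2025

Gaps: 1, 4, 2, 1, 4, 2 days — not constant, but cyclic with period 3.
The events fall on every Tuesday, Wednesday and Sunday.
Next Wednesday: May 28, 2025.
The following Sunday is June 1, 2025.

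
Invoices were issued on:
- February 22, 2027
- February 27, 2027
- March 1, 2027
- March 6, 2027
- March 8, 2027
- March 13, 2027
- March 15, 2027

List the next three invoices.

March 20, 2027; March 22, 2027; March 27, 2027

The gap pattern 5, 2, 5, 2, 5, 2 repeats every 2 events.
These are the Mondays and Saturdays of each week.
Next Saturday: March 20, 2027.
The following Monday is March 22, 2027.
Next Saturday: March 27, 2027.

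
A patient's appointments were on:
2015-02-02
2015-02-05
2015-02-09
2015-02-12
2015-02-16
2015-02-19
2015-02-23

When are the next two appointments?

2015-02-26, 2015-03-02

Every event lands on a Monday or Thursday (gaps cycle 3, 4, 3, 4, 3, 4).
So the schedule is: every Monday and Thursday.
The following Thursday is 2015-02-26.
The following Monday is 2015-03-02.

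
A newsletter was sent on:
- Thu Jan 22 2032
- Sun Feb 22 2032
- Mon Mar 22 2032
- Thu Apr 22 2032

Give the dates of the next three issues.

The day-of-month is always 22 (31, 29, 31 days between events).
So this recurs on the 22nd of each month.
May 2032: Sat May 22 2032.
Next: June 2032 → Tue Jun 22 2032.
Next: July 2032 → Thu Jul 22 2032.

Sat May 22 2032, Tue Jun 22 2032, Thu Jul 22 2032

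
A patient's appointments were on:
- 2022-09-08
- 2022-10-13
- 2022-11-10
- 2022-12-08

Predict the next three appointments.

2023-01-12, 2023-02-09, 2023-03-09

Gaps: 35, 28, 28 days — a mix of 28 and 35. Every date is a Thursday.
Each is the 2nd Thursday of its month.
January 2023 — 2nd Thursday is 2023-01-12.
2nd Thursday of February 2023: 2023-02-09.
2nd Thursday of March 2023: 2023-03-09.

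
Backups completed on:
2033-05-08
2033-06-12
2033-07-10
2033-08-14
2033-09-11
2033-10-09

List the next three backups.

2033-11-13, 2033-12-11, 2034-01-08

Gaps: 35, 28, 35, 28, 28 days — a mix of 28 and 35. Every date is a Sunday.
Each is the 2nd Sunday of its month.
November 2033 — 2nd Sunday is 2033-11-13.
2nd Sunday of December 2033: 2033-12-11.
January 2034 — 2nd Sunday is 2034-01-08.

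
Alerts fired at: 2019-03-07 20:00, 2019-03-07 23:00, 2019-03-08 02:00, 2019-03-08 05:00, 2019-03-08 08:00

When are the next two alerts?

2019-03-08 11:00, 2019-03-08 14:00

Spacing: 3, 3, 3, 3 h — constant 3 h.
2019-03-08 08:00 + 3 h = 2019-03-08 11:00.
2019-03-08 11:00 + 3 h = 2019-03-08 14:00.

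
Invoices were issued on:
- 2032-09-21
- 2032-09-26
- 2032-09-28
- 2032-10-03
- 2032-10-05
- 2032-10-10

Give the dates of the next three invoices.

2032-10-12, 2032-10-17, 2032-10-19

The gap pattern 5, 2, 5, 2, 5 repeats every 2 events.
These are the Tuesdays and Sundays of each week.
The following Tuesday is 2032-10-12.
The following Sunday is 2032-10-17.
The following Tuesday is 2032-10-19.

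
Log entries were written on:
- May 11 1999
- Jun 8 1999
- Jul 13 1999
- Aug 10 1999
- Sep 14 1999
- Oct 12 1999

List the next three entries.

Nov 9 1999, Dec 14 1999, Jan 11 2000

All dates are Tuesdays, 28, 35, 28, 35, 28 days apart.
Specifically, the 2nd Tuesday of each month.
2nd Tuesday of November 1999: Nov 9 1999.
December 1999 — 2nd Tuesday is Dec 14 1999.
2nd Tuesday of January 2000: Jan 11 2000.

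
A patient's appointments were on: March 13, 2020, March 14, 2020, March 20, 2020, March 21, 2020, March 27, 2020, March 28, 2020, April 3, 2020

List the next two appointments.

April 4, 2020; April 10, 2020

Gaps: 1, 6, 1, 6, 1, 6 days — not constant, but cyclic with period 2.
The events fall on every Friday and Saturday.
Next Saturday: April 4, 2020.
The following Friday is April 10, 2020.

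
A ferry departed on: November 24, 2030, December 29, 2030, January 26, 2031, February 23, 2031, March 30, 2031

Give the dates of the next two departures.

April 27, 2031; May 25, 2031

All Sundays; the gaps (35, 28, 28, 35) vary with month length.
This is the last Sunday of each month.
Last Sunday of April 2031: April 27, 2031.
May 2031 ends with Sunday May 25, 2031.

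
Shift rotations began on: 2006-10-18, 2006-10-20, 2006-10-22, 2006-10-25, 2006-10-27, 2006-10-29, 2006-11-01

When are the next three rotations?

The gap pattern 2, 2, 3, 2, 2, 3 repeats every 3 events.
These are the Wednesdays, Fridays and Sundays of each week.
The following Friday is 2006-11-03.
The following Sunday is 2006-11-05.
The following Wednesday is 2006-11-08.

2006-11-03, 2006-11-05, 2006-11-08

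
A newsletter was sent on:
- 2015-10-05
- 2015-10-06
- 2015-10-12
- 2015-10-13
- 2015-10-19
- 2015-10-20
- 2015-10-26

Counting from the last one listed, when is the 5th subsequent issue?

Gaps: 1, 6, 1, 6, 1, 6 days — not constant, but cyclic with period 2.
The events fall on every Monday and Tuesday.
The following Tuesday is 2015-10-27.
Next Monday: 2015-11-02.
The following Tuesday is 2015-11-03.
Next Monday: 2015-11-09.
The following Tuesday is 2015-11-10.

2015-11-10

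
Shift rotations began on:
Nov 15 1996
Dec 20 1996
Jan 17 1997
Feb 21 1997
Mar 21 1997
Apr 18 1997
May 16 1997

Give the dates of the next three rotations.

These are Fridays at 28- or 35-day spacing (35, 28, 35, 28, 28, 28).
The pattern: 3rd Friday of the month.
June 1997 — 3rd Friday is Jun 20 1997.
July 1997 — 3rd Friday is Jul 18 1997.
3rd Friday of August 1997: Aug 15 1997.

Jun 20 1997, Jul 18 1997, Aug 15 1997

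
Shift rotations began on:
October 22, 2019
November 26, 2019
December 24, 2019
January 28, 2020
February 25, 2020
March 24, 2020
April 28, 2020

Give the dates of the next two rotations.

These are Tuesdays at 28- or 35-day spacing (35, 28, 35, 28, 28, 35).
The pattern: 4th Tuesday of the month.
May 2020 — 4th Tuesday is May 26, 2020.
4th Tuesday of June 2020: June 23, 2020.

May 26, 2020; June 23, 2020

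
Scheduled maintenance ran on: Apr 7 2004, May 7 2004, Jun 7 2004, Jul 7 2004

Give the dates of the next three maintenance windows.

Gaps: 30, 31, 30 days — not constant. Every event is on the 7th of the month.
Pattern: the 7th of each month.
Next: August 2004 → Aug 7 2004.
September 2004: Sep 7 2004.
Next: October 2004 → Oct 7 2004.

Aug 7 2004, Sep 7 2004, Oct 7 2004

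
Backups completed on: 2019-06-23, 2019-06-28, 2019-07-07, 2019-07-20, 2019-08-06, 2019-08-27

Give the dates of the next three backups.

2019-09-21, 2019-10-20, 2019-11-22

Gaps: 5, 9, 13, 17, 21 days — each gap is 4 larger than the previous one.
Next gap: 25 days. 2019-08-27 + 25 days = 2019-09-21.
Next gap: 29 days. 2019-09-21 + 29 days = 2019-10-20.
Next gap: 33 days. 2019-10-20 + 33 days = 2019-11-22.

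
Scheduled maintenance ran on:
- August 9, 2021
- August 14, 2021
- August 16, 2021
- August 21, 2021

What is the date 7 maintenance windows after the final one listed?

September 13, 2021

Every event lands on a Monday or Saturday (gaps cycle 5, 2, 5).
So the schedule is: every Monday and Saturday.
Next Monday: August 23, 2021.
Next Saturday: August 28, 2021.
Next Monday: August 30, 2021.
The following Saturday is September 4, 2021.
Next Monday: September 6, 2021.
Next Saturday: September 11, 2021.
Next Monday: September 13, 2021.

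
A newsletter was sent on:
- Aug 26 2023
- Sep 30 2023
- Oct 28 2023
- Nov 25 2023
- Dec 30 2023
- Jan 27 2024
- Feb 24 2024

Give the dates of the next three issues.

Mar 30 2024, Apr 27 2024, May 25 2024

These are Saturdays with 35, 28, 28, 35, 28, 28-day gaps.
Each is the final Saturday of its month — Sep 30 2023 is past the 28th, so '4th Saturday' doesn't fit.
Last Saturday of March 2024: Mar 30 2024.
Last Saturday of April 2024: Apr 27 2024.
May 2024 ends with Saturday May 25 2024.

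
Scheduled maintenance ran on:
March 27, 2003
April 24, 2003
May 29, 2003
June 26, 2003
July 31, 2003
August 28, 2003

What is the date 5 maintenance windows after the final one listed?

All Thursdays; the gaps (28, 35, 28, 35, 28) vary with month length.
This is the last Thursday of each month.
Last Thursday of September 2003: September 25, 2003.
October 2003 ends with Thursday October 30, 2003.
November 2003 ends with Thursday November 27, 2003.
Last Thursday of December 2003: December 25, 2003.
Last Thursday of January 2004: January 29, 2004.

January 29, 2004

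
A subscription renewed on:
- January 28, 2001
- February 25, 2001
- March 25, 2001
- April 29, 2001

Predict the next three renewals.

May 27, 2001; June 24, 2001; July 29, 2001

Every date is a Sunday; gaps 28, 28, 35 days.
Each is the last Sunday of its month (at least one falls on the 29th or later, ruling out '4th Sunday').
May 2001 ends with Sunday May 27, 2001.
Last Sunday of June 2001: June 24, 2001.
Last Sunday of July 2001: July 29, 2001.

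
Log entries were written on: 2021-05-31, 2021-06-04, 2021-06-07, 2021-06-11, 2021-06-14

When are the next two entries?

2021-06-18, 2021-06-21

Gaps: 4, 3, 4, 3 days — not constant, but cyclic with period 2.
The events fall on every Monday and Friday.
The following Friday is 2021-06-18.
The following Monday is 2021-06-21.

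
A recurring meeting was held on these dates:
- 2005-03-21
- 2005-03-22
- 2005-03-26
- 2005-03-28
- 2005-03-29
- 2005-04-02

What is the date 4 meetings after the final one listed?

2005-04-11

Every event lands on a Monday or Tuesday or Saturday (gaps cycle 1, 4, 2, 1, 4).
So the schedule is: every Monday, Tuesday and Saturday.
Next Monday: 2005-04-04.
Next Tuesday: 2005-04-05.
The following Saturday is 2005-04-09.
The following Monday is 2005-04-11.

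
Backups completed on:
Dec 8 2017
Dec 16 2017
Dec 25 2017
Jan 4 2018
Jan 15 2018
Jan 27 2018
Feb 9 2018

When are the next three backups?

The spacing grows by 1 each time: 8, 9, 10, 11, 12, 13 days.
Next gap: 14 days. Feb 9 2018 + 14 days = Feb 23 2018.
Next gap: 15 days. Feb 23 2018 + 15 days = Mar 10 2018.
Next gap: 16 days. Mar 10 2018 + 16 days = Mar 26 2018.

Feb 23 2018, Mar 10 2018, Mar 26 2018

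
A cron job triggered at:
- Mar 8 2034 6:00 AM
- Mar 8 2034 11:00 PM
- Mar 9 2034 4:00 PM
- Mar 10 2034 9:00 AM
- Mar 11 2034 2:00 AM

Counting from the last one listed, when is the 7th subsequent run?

Mar 16 2034 1:00 AM

Spacing: 17, 17, 17, 17 h — constant 17 h.
Mar 11 2034 2:00 AM + 17 h = Mar 11 2034 7:00 PM.
Mar 11 2034 7:00 PM + 17 h = Mar 12 2034 12:00 PM.
Mar 12 2034 12:00 PM + 17 h = Mar 13 2034 5:00 AM.
Mar 13 2034 5:00 AM + 17 h = Mar 13 2034 10:00 PM.
Mar 13 2034 10:00 PM + 17 h = Mar 14 2034 3:00 PM.
Mar 14 2034 3:00 PM + 17 h = Mar 15 2034 8:00 AM.
Mar 15 2034 8:00 AM + 17 h = Mar 16 2034 1:00 AM.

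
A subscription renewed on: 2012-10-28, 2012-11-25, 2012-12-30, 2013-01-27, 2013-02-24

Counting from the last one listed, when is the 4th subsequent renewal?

Every date is a Sunday; gaps 28, 35, 28, 28 days.
Each is the last Sunday of its month (at least one falls on the 29th or later, ruling out '4th Sunday').
March 2013 ends with Sunday 2013-03-31.
April 2013 ends with Sunday 2013-04-28.
Last Sunday of May 2013: 2013-05-26.
Last Sunday of June 2013: 2013-06-30.

2013-06-30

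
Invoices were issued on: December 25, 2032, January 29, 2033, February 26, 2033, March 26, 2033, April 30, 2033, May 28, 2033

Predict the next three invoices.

June 25, 2033; July 30, 2033; August 27, 2033

These are Saturdays with 35, 28, 28, 35, 28-day gaps.
Each is the final Saturday of its month — January 29, 2033 is past the 28th, so '4th Saturday' doesn't fit.
June 2033 ends with Saturday June 25, 2033.
Last Saturday of July 2033: July 30, 2033.
Last Saturday of August 2033: August 27, 2033.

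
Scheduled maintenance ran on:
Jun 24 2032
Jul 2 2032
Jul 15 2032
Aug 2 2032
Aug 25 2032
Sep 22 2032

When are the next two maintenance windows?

Oct 25 2032, Dec 2 2032

The spacing grows by 5 each time: 8, 13, 18, 23, 28 days.
Next gap: 33 days. Sep 22 2032 + 33 days = Oct 25 2032.
Next gap: 38 days. Oct 25 2032 + 38 days = Dec 2 2032.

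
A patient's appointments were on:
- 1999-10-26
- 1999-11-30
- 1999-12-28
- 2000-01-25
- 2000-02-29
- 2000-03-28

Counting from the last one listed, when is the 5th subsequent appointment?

2000-08-29

All Tuesdays; the gaps (35, 28, 28, 35, 28) vary with month length.
This is the last Tuesday of each month.
April 2000 ends with Tuesday 2000-04-25.
Last Tuesday of May 2000: 2000-05-30.
June 2000 ends with Tuesday 2000-06-27.
Last Tuesday of July 2000: 2000-07-25.
August 2000 ends with Tuesday 2000-08-29.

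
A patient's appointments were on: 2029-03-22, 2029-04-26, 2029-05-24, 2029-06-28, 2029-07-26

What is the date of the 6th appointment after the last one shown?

2030-01-24

Gaps: 35, 28, 35, 28 days — a mix of 28 and 35. Every date is a Thursday.
Each is the 4th Thursday of its month.
4th Thursday of August 2029: 2029-08-23.
September 2029 — 4th Thursday is 2029-09-27.
October 2029 — 4th Thursday is 2029-10-25.
November 2029 — 4th Thursday is 2029-11-22.
4th Thursday of December 2029: 2029-12-27.
January 2030 — 4th Thursday is 2030-01-24.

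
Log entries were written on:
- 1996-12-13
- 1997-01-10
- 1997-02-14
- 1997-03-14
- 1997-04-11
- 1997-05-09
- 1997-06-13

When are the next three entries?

1997-07-11, 1997-08-08, 1997-09-12

These are Fridays at 28- or 35-day spacing (28, 35, 28, 28, 28, 35).
The pattern: 2nd Friday of the month.
July 1997 — 2nd Friday is 1997-07-11.
August 1997 — 2nd Friday is 1997-08-08.
2nd Friday of September 1997: 1997-09-12.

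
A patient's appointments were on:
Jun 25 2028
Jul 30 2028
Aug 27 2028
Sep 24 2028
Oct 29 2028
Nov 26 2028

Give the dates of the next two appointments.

Dec 31 2028, Jan 28 2029

Every date is a Sunday; gaps 35, 28, 28, 35, 28 days.
Each is the last Sunday of its month (at least one falls on the 29th or later, ruling out '4th Sunday').
December 2028 ends with Sunday Dec 31 2028.
January 2029 ends with Sunday Jan 28 2029.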